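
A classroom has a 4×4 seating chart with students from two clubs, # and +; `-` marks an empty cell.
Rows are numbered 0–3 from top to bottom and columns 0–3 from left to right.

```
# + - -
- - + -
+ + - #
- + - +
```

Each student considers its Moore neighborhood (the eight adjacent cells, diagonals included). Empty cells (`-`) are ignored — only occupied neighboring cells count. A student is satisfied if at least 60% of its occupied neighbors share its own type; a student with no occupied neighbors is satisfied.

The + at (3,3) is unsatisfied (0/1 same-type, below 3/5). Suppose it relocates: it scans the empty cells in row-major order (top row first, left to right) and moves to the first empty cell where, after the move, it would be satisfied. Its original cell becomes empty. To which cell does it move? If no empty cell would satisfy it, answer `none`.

(0,2)

Vacating (3,3). Empty cells in order:
  (0,2): 2/2 same-type → satisfied — stop here.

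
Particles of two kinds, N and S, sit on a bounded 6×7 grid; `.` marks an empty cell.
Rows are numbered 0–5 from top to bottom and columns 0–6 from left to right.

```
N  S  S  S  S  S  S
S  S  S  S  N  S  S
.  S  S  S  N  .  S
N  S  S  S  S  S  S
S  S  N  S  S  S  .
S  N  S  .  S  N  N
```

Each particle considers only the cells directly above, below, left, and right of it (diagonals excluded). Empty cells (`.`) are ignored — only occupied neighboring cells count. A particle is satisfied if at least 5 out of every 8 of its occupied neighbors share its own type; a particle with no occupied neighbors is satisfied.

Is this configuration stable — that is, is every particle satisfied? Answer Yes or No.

No

Row 0: (0,0)N 0/2 ✗ · (0,1)S 2/3 ✓ · (0,2)S 3/3 ✓ · (0,3)S 3/3 ✓ · (0,4)S 2/3 ✓ · (0,5)S 3/3 ✓ · (0,6)S 2/2 ✓
Row 1: (1,0)S 1/2 ✗ · (1,1)S 4/4 ✓ · (1,2)S 4/4 ✓ · (1,3)S 3/4 ✓ · (1,4)N 1/4 ✗ · (1,5)S 2/3 ✓ · (1,6)S 3/3 ✓
Row 2: (2,1)S 3/3 ✓ · (2,2)S 4/4 ✓ · (2,3)S 3/4 ✓ · (2,4)N 1/3 ✗ · (2,6)S 2/2 ✓
Row 3: (3,0)N 0/2 ✗ · (3,1)S 3/4 ✓ · (3,2)S 3/4 ✓ · (3,3)S 4/4 ✓ · (3,4)S 3/4 ✓ · (3,5)S 3/3 ✓ · (3,6)S 2/2 ✓
Row 4: (4,0)S 2/3 ✓ · (4,1)S 2/4 ✗ · (4,2)N 0/4 ✗ · (4,3)S 2/3 ✓ · (4,4)S 4/4 ✓ · (4,5)S 2/3 ✓
Row 5: (5,0)S 1/2 ✗ · (5,1)N 0/3 ✗ · (5,2)S 0/2 ✗ · (5,4)S 1/2 ✗ · (5,5)N 1/3 ✗ · (5,6)N 1/1 ✓
For instance (0,0) has only 0/2 same-type neighbors, below 5/8.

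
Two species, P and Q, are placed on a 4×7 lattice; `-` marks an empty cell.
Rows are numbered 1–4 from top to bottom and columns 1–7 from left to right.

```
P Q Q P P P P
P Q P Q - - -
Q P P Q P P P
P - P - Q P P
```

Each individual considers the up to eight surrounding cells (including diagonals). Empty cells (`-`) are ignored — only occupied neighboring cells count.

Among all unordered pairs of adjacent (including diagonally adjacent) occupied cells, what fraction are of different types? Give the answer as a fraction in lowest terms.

Scan each occupied cell's neighbors to the right and below (and the two forward diagonals) so each pair is counted once.
From row 1: 8 unlike of 17 pairs (running 8/17).
From row 2: 9 unlike of 14 pairs (running 17/31).
From row 3: 7 unlike of 19 pairs (running 24/50).
From row 4: 1 unlike of 2 pairs (running 25/52).
Total adjacent occupied pairs: 52; unlike-type pairs: 25.
25/52 is already in lowest terms.

25/52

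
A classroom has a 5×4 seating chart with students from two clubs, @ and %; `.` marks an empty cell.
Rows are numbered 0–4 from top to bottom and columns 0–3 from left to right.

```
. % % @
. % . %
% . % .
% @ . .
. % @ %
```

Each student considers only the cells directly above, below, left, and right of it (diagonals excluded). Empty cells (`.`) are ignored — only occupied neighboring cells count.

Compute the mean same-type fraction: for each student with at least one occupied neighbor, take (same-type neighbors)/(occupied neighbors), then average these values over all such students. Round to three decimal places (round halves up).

0.364

(0,1)% 2/2
(0,2)% 1/2
(0,3)@ 0/2
(1,1)% 1/1
(1,3)% 0/1
(2,0)% 1/1
(2,2)% — no occupied neighbors
(3,0)% 1/2
(3,1)@ 0/2
(4,1)% 0/2
(4,2)@ 0/2
(4,3)% 0/1
Sum over 11 students: 2/2 + 1/2 + 0/2 + 1/1 + 0/1 + 1/1 + 1/2 + 0/2 + 0/2 + 0/2 + 0/1 = 4; mean = 4 ÷ 11 = 4/11 = 0.363636… → 0.364.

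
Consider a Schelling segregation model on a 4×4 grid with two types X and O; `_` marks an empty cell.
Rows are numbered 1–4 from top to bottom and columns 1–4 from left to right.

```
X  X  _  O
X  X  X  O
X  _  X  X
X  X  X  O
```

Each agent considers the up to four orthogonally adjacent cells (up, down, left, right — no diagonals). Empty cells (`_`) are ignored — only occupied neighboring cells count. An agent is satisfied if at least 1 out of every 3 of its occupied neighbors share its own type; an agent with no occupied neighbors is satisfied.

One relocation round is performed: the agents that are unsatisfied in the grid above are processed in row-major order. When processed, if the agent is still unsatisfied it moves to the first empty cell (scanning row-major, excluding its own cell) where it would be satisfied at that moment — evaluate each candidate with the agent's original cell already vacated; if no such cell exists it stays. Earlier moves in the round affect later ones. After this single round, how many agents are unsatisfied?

0

Initially unsatisfied (in order): (4,4).
  (4,4) → (1,3).
Resulting grid:
X X O O
X X X O
X _ X X
X X X _
All satisfied now.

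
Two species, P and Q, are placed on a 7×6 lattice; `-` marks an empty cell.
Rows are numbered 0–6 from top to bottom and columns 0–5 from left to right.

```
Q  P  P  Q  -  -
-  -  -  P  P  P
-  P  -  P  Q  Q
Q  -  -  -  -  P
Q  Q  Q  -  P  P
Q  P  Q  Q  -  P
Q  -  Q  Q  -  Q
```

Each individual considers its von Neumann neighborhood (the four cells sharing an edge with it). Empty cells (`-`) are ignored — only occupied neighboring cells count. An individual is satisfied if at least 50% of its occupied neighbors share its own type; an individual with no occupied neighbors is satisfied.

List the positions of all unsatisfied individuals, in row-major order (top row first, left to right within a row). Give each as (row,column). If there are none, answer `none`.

(0,0), (0,3), (2,4), (2,5), (5,1), (6,5)

Row 0: (0,0)Q 0/1 unhappy · (0,1)P 1/2 ok · (0,2)P 1/2 ok · (0,3)Q 0/2 unhappy
Row 1: (1,3)P 2/3 ok · (1,4)P 2/3 ok · (1,5)P 1/2 ok
Row 2: (2,1)P 0/0 ok · (2,3)P 1/2 ok · (2,4)Q 1/3 unhappy · (2,5)Q 1/3 unhappy
Row 3: (3,0)Q 1/1 ok · (3,5)P 1/2 ok
Row 4: (4,0)Q 3/3 ok · (4,1)Q 2/3 ok · (4,2)Q 2/2 ok · (4,4)P 1/1 ok · (4,5)P 3/3 ok
Row 5: (5,0)Q 2/3 ok · (5,1)P 0/3 unhappy · (5,2)Q 3/4 ok · (5,3)Q 2/2 ok · (5,5)P 1/2 ok
Row 6: (6,0)Q 1/1 ok · (6,2)Q 2/2 ok · (6,3)Q 2/2 ok · (6,5)Q 0/1 unhappy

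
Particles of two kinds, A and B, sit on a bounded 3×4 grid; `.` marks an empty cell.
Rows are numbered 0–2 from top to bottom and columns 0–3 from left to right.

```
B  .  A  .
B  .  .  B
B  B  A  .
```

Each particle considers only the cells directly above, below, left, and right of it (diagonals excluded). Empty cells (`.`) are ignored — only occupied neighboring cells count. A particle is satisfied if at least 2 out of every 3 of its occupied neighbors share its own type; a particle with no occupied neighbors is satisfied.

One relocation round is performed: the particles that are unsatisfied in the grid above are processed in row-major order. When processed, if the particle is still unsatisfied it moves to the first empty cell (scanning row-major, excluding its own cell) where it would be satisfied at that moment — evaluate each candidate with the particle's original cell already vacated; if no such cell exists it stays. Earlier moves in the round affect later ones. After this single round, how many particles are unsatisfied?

0

Initially unsatisfied (in order): (2,1), (2,2).
  (2,1) → (1,1).
  (2,2): now satisfied by earlier moves; stays.
Resulting grid:
B . A .
B B . B
B . A .
All satisfied now.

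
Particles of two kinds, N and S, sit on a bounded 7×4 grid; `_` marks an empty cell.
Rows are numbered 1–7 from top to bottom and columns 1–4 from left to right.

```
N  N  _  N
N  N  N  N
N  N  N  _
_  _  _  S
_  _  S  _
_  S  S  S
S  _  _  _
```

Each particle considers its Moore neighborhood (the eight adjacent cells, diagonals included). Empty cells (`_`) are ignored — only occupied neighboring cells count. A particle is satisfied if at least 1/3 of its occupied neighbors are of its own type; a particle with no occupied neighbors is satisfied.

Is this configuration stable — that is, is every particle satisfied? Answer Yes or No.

Yes

Row 1: (1,1)N 3/3 ✓ · (1,2)N 4/4 ✓ · (1,4)N 2/2 ✓
Row 2: (2,1)N 5/5 ✓ · (2,2)N 7/7 ✓ · (2,3)N 6/6 ✓ · (2,4)N 3/3 ✓
Row 3: (3,1)N 3/3 ✓ · (3,2)N 5/5 ✓ · (3,3)N 4/5 ✓
Row 4: (4,4)S 1/2 ✓
Row 5: (5,3)S 4/4 ✓
Row 6: (6,2)S 3/3 ✓ · (6,3)S 3/3 ✓ · (6,4)S 2/2 ✓
Row 7: (7,1)S 1/1 ✓
All meet the threshold, so the configuration is stable.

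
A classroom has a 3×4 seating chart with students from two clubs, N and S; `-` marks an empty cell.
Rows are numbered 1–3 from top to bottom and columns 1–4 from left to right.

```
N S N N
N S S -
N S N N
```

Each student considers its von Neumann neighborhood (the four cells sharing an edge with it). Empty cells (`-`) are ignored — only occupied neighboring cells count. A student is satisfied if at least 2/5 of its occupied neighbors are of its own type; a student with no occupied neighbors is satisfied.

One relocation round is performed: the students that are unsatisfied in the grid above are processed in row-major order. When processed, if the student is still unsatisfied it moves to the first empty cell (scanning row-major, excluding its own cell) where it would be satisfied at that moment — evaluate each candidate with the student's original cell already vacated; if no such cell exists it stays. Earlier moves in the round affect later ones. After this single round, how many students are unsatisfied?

0

Initially unsatisfied (in order): (1,2), (1,3), (2,3), (3,2), (3,3).
  (1,2): no empty cell satisfies it; stays.
  (1,3) → (2,4).
  (2,3) → (1,3).
  (3,2) → (2,3).
  (3,3): now satisfied by earlier moves; stays.
Resulting grid:
N S S N
N S S N
N - N N
All satisfied now.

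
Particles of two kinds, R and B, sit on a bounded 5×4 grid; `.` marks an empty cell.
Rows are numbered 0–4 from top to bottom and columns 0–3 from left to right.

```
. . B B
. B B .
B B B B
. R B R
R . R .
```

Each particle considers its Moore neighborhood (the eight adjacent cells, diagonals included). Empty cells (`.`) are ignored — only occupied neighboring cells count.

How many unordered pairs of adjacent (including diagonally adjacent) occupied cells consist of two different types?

Scan each occupied cell's neighbors to the right and below (and the two forward diagonals) so each pair is counted once.
From row 0: 0 unlike of 4 pairs (running 0/4).
From row 1: 0 unlike of 7 pairs (running 0/11).
From row 2: 5 unlike of 11 pairs (running 5/22).
From row 3: 3 unlike of 6 pairs (running 8/28).
Total adjacent occupied pairs: 28; unlike-type pairs: 8.

8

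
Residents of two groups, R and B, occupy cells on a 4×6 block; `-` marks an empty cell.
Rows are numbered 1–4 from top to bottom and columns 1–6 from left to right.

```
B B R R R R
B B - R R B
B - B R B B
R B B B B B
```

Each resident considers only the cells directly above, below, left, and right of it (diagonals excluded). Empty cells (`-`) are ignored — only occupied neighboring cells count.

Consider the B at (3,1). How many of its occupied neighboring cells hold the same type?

Occupied neighbors of (3,1): (2,1)=B, (4,1)=R.
Same type (B): 1 of 2.

1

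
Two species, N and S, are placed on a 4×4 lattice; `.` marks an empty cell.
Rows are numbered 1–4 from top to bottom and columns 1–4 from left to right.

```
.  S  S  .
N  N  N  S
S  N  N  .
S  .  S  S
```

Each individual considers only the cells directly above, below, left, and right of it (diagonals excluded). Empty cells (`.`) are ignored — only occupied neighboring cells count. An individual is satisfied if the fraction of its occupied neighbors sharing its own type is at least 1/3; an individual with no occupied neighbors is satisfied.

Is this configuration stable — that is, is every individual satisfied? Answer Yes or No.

No

(1,2)S 1/2 ✓
(1,3)S 1/2 ✓
(2,1)N 1/2 ✓
(2,2)N 3/4 ✓
(2,3)N 2/4 ✓
(2,4)S 0/1 ✗
(3,1)S 1/3 ✓
(3,2)N 2/3 ✓
(3,3)N 2/3 ✓
(4,1)S 1/1 ✓
(4,3)S 1/2 ✓
(4,4)S 1/1 ✓
For instance (2,4) has only 0/1 same-type neighbors, below 1/3.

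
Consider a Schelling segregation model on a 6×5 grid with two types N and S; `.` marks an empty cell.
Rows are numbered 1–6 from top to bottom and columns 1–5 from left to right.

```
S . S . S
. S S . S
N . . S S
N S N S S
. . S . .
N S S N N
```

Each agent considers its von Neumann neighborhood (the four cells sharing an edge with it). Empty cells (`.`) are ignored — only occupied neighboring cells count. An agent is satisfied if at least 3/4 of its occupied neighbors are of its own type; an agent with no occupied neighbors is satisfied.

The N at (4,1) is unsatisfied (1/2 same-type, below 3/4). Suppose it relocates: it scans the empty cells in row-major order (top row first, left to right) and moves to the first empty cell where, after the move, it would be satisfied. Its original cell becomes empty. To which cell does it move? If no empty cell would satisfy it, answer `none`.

Vacating (4,1). Empty cells in order:
  (1,2): 0/3 same-type → still unsatisfied.
  (1,4): 0/2 same-type → still unsatisfied.
  (2,1): 1/3 same-type → still unsatisfied.
  (2,4): 0/3 same-type → still unsatisfied.
  (3,2): 1/3 same-type → still unsatisfied.
  (3,3): 1/3 same-type → still unsatisfied.
  (5,1): 1/1 same-type → satisfied — stop here.

(5,1)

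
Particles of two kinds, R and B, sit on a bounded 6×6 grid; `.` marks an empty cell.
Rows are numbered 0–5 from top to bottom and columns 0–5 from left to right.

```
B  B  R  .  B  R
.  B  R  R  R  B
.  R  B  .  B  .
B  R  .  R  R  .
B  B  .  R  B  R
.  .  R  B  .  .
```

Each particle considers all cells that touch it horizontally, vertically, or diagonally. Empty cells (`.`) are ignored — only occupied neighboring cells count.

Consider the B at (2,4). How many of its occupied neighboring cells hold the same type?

1

Occupied neighbors of (2,4): (1,3)=R, (1,4)=R, (1,5)=B, (3,3)=R, (3,4)=R.
Same type (B): 1 of 5.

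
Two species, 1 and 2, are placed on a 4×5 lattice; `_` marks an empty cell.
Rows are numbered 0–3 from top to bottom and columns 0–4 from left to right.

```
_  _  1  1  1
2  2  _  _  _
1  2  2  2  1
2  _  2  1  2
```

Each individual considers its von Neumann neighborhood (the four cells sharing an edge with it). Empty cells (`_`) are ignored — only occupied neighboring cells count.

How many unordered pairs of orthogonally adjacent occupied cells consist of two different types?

8

Scan each occupied cell's neighbors to the right and below so each pair is counted once.
From row 0: 0 unlike of 2 pairs (running 0/2).
From row 1: 1 unlike of 3 pairs (running 1/5).
From row 2: 5 unlike of 8 pairs (running 6/13).
From row 3: 2 unlike of 2 pairs (running 8/15).
Total adjacent occupied pairs: 15; unlike-type pairs: 8.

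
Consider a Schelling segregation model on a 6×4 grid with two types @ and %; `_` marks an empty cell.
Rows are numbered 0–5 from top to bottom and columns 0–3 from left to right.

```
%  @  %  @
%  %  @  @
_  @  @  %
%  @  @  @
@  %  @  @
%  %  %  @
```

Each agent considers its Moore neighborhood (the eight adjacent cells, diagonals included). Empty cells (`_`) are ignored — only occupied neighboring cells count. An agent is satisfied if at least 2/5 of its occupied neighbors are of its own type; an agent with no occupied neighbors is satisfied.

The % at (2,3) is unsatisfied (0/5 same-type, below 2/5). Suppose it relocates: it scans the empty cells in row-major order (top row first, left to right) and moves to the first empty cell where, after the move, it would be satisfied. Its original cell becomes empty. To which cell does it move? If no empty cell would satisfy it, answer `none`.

(2,0)

Vacating (2,3). Empty cells in order:
  (2,0): 3/5 same-type → satisfied — stop here.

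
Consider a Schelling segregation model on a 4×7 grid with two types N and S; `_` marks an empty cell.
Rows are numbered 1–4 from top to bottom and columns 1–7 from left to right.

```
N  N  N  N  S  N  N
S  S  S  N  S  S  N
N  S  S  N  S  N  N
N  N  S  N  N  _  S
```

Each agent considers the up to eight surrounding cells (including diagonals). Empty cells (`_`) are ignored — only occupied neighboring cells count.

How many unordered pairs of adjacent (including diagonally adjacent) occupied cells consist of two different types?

Scan each occupied cell's neighbors to the right and below (and the two forward diagonals) so each pair is counted once.
Row 1: N(1,1)–N(1,2)= N(1,1)–S(2,1)≠ N(1,1)–S(2,2)≠ N(1,2)–N(1,3)= N(1,2)–S(2,2)≠ N(1,2)–S(2,3)≠ N(1,2)–S(2,1)≠ N(1,3)–N(1,4)= N(1,3)–S(2,3)≠ N(1,3)–N(2,4)= N(1,3)–S(2,2)≠ N(1,4)–S(1,5)≠ N(1,4)–N(2,4)= N(1,4)–S(2,5)≠ N(1,4)–S(2,3)≠ S(1,5)–N(1,6)≠ S(1,5)–S(2,5)= S(1,5)–S(2,6)= S(1,5)–N(2,4)≠ N(1,6)–N(1,7)= N(1,6)–S(2,6)≠ N(1,6)–N(2,7)= N(1,6)–S(2,5)≠ N(1,7)–N(2,7)= N(1,7)–S(2,6)≠  → 15/25 unlike.
Row 2: S(2,1)–S(2,2)= S(2,1)–N(3,1)≠ S(2,1)–S(3,2)= S(2,2)–S(2,3)= S(2,2)–S(3,2)= S(2,2)–S(3,3)= S(2,2)–N(3,1)≠ S(2,3)–N(2,4)≠ S(2,3)–S(3,3)= S(2,3)–N(3,4)≠ S(2,3)–S(3,2)= N(2,4)–S(2,5)≠ N(2,4)–N(3,4)= N(2,4)–S(3,5)≠ N(2,4)–S(3,3)≠ S(2,5)–S(2,6)= S(2,5)–S(3,5)= S(2,5)–N(3,6)≠ S(2,5)–N(3,4)≠ S(2,6)–N(2,7)≠ S(2,6)–N(3,6)≠ S(2,6)–N(3,7)≠ S(2,6)–S(3,5)= N(2,7)–N(3,7)= N(2,7)–N(3,6)=  → 12/25 unlike.
Row 3: N(3,1)–S(3,2)≠ N(3,1)–N(4,1)= N(3,1)–N(4,2)= S(3,2)–S(3,3)= S(3,2)–N(4,2)≠ S(3,2)–S(4,3)= S(3,2)–N(4,1)≠ S(3,3)–N(3,4)≠ S(3,3)–S(4,3)= S(3,3)–N(4,4)≠ S(3,3)–N(4,2)≠ N(3,4)–S(3,5)≠ N(3,4)–N(4,4)= N(3,4)–N(4,5)= N(3,4)–S(4,3)≠ S(3,5)–N(3,6)≠ S(3,5)–N(4,5)≠ S(3,5)–N(4,4)≠ N(3,6)–N(3,7)= N(3,6)–S(4,7)≠ N(3,6)–N(4,5)= N(3,7)–S(4,7)≠  → 13/22 unlike.
Row 4: N(4,1)–N(4,2)= N(4,2)–S(4,3)≠ S(4,3)–N(4,4)≠ N(4,4)–N(4,5)=  → 2/4 unlike.
Total adjacent occupied pairs: 76; unlike-type pairs: 42.

42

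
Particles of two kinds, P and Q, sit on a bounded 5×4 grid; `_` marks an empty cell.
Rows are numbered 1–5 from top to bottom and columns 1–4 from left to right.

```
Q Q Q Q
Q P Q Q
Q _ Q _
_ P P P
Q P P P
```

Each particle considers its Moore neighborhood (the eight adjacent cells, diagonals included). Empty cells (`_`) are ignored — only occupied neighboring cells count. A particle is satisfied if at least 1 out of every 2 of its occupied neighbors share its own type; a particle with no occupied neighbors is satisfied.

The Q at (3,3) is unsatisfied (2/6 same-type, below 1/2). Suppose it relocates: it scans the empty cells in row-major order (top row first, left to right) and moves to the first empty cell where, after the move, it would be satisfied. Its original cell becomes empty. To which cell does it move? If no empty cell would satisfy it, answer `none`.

Vacating (3,3). Empty cells in order:
  (3,2): 3/6 same-type → satisfied — stop here.

(3,2)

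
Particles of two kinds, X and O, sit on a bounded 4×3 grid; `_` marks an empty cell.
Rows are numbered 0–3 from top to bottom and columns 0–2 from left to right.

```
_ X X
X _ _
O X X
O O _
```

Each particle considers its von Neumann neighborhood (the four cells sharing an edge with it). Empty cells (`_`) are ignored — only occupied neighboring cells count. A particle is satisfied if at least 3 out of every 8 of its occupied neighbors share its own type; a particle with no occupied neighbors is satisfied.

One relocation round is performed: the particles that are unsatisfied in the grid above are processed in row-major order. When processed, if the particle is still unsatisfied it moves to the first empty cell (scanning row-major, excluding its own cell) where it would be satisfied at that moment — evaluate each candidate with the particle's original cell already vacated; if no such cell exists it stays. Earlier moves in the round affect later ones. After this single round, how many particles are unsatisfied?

0

Initially unsatisfied (in order): (1,0), (2,0), (2,1).
  (1,0) → (0,0).
  (2,0): now satisfied by earlier moves; stays.
  (2,1) → (1,0).
Resulting grid:
X X X
X _ _
O _ X
O O _
All satisfied now.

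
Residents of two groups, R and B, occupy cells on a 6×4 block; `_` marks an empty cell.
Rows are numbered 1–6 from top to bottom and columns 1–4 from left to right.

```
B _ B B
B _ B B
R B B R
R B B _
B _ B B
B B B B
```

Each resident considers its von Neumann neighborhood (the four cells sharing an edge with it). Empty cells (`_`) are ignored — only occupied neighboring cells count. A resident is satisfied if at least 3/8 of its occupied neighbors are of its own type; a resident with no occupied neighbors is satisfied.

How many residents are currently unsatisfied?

3

(1,1)B 1/1 ok
(1,3)B 2/2 ok
(1,4)B 2/2 ok
(2,1)B 1/2 ok
(2,3)B 3/3 ok
(2,4)B 2/3 ok
(3,1)R 1/3 unhappy
(3,2)B 2/3 ok
(3,3)B 3/4 ok
(3,4)R 0/2 unhappy
(4,1)R 1/3 unhappy
(4,2)B 2/3 ok
(4,3)B 3/3 ok
(5,1)B 1/2 ok
(5,3)B 3/3 ok
(5,4)B 2/2 ok
(6,1)B 2/2 ok
(6,2)B 2/2 ok
(6,3)B 3/3 ok
(6,4)B 2/2 ok
Unsatisfied: (3,1), (3,4), (4,1) — 3 in total.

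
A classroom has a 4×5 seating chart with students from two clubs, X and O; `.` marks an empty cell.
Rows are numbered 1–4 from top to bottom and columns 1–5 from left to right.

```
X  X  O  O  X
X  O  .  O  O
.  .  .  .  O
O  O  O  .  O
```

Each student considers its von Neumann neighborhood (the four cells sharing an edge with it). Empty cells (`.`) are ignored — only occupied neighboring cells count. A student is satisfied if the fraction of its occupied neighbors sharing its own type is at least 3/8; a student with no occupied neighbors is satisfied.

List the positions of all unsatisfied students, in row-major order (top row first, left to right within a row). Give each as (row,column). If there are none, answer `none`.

Row 1: (1,1)X 2/2 ok · (1,2)X 1/3 unhappy · (1,3)O 1/2 ok · (1,4)O 2/3 ok · (1,5)X 0/2 unhappy
Row 2: (2,1)X 1/2 ok · (2,2)O 0/2 unhappy · (2,4)O 2/2 ok · (2,5)O 2/3 ok
Row 3: (3,5)O 2/2 ok
Row 4: (4,1)O 1/1 ok · (4,2)O 2/2 ok · (4,3)O 1/1 ok · (4,5)O 1/1 ok

(1,2), (1,5), (2,2)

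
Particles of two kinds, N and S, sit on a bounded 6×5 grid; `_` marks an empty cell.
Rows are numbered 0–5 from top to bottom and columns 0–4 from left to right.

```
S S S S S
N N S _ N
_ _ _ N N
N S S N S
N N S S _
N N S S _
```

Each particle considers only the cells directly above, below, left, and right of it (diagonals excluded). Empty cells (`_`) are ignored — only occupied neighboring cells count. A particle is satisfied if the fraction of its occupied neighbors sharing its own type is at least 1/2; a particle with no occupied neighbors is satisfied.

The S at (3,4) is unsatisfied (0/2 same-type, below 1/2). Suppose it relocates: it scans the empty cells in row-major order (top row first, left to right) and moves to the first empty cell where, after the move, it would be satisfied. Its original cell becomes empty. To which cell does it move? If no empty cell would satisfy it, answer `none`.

Vacating (3,4). Empty cells in order:
  (1,3): 2/4 same-type → satisfied — stop here.

(1,3)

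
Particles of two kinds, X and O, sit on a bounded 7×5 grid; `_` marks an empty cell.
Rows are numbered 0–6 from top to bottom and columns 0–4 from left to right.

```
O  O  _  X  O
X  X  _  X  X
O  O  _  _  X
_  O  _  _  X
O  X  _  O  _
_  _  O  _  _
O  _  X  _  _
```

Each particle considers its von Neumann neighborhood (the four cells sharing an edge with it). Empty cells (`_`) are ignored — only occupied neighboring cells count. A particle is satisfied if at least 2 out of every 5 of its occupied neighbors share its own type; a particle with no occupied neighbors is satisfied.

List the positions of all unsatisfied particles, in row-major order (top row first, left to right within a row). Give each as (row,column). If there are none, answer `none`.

(0,4), (1,0), (1,1), (4,0), (4,1), (5,2), (6,2)

(0,0)O 1/2 satisfied
(0,1)O 1/2 satisfied
(0,3)X 1/2 satisfied
(0,4)O 0/2 not
(1,0)X 1/3 not
(1,1)X 1/3 not
(1,3)X 2/2 satisfied
(1,4)X 2/3 satisfied
(2,0)O 1/2 satisfied
(2,1)O 2/3 satisfied
(2,4)X 2/2 satisfied
(3,1)O 1/2 satisfied
(3,4)X 1/1 satisfied
(4,0)O 0/1 not
(4,1)X 0/2 not
(4,3)O 0/0 satisfied
(5,2)O 0/1 not
(6,0)O 0/0 satisfied
(6,2)X 0/1 not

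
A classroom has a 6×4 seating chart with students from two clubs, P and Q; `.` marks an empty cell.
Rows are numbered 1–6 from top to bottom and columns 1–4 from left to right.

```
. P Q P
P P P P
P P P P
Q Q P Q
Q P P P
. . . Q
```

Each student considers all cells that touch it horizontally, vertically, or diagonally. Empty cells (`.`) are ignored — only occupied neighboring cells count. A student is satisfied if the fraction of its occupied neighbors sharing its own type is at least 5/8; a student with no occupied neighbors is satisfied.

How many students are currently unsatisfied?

9

Row 1: (1,2)P 3/4 ✓ · (1,3)Q 0/5 ✗ · (1,4)P 2/3 ✓
Row 2: (2,1)P 4/4 ✓ · (2,2)P 6/7 ✓ · (2,3)P 7/8 ✓ · (2,4)P 4/5 ✓
Row 3: (3,1)P 3/5 ✗ · (3,2)P 6/8 ✓ · (3,3)P 6/8 ✓ · (3,4)P 4/5 ✓
Row 4: (4,1)Q 2/5 ✗ · (4,2)Q 2/8 ✗ · (4,3)P 6/8 ✓ · (4,4)Q 0/5 ✗
Row 5: (5,1)Q 2/3 ✓ · (5,2)P 2/5 ✗ · (5,3)P 3/6 ✗ · (5,4)P 2/4 ✗
Row 6: (6,4)Q 0/2 ✗
Unsatisfied: (1,3), (3,1), (4,1), (4,2), (4,4), (5,2), (5,3), (5,4), (6,4) — 9 in total.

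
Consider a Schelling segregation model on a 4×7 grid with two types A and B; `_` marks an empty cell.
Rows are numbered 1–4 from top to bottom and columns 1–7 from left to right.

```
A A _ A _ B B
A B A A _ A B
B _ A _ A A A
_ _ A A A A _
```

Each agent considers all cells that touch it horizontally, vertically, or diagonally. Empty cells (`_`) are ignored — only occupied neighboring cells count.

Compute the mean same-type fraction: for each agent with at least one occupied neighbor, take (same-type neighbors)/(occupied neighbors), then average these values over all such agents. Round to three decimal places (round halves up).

Row 1: (1,1)A 2/3 · (1,2)A 3/4 · (1,4)A 2/2 · (1,6)B 2/3 · (1,7)B 2/3
Row 2: (2,1)A 2/4 · (2,2)B 1/6 · (2,3)A 4/5 · (2,4)A 4/4 · (2,6)A 3/6 · (2,7)B 2/5
Row 3: (3,1)B 1/2 · (3,3)A 4/5 · (3,5)A 6/6 · (3,6)A 5/6 · (3,7)A 3/4
Row 4: (4,3)A 2/2 · (4,4)A 4/4 · (4,5)A 4/4 · (4,6)A 4/4
Sum over 20 agents: 2/3 + 3/4 + 2/2 + 2/3 + 2/3 + 2/4 + 1/6 + 4/5 + 4/4 + 3/6 + 2/5 + 1/2 + 4/5 + 6/6 + 5/6 + 3/4 + 2/2 + 4/4 + 4/4 + 4/4 = 15; mean = 15 ÷ 20 = 3/4 = 0.75 → 0.750.

0.750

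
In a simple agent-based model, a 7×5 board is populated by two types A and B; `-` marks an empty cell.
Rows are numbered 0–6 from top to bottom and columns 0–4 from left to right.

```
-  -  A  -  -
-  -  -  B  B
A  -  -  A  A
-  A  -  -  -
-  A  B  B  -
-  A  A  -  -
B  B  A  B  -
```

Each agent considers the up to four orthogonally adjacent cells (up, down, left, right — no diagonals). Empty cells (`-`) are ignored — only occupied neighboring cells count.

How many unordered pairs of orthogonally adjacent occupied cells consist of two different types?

7

Scan each occupied cell's neighbors to the right and below so each pair is counted once.
From row 1: 2 unlike of 3 pairs (running 2/3).
From row 2: 0 unlike of 1 pairs (running 2/4).
From row 3: 0 unlike of 1 pairs (running 2/5).
From row 4: 2 unlike of 4 pairs (running 4/9).
From row 5: 1 unlike of 3 pairs (running 5/12).
From row 6: 2 unlike of 3 pairs (running 7/15).
Total adjacent occupied pairs: 15; unlike-type pairs: 7.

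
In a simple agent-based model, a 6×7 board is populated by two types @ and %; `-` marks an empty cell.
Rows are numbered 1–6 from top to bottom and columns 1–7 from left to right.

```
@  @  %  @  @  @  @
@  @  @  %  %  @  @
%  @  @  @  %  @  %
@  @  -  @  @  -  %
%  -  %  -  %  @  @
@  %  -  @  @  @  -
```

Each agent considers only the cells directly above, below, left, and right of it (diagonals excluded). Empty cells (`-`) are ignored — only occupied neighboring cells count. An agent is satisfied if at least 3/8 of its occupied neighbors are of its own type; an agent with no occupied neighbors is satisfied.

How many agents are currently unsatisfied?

13

Row 1: (1,1)@ 2/2 ok · (1,2)@ 2/3 ok · (1,3)% 0/3 unhappy · (1,4)@ 1/3 unhappy · (1,5)@ 2/3 ok · (1,6)@ 3/3 ok · (1,7)@ 2/2 ok
Row 2: (2,1)@ 2/3 ok · (2,2)@ 4/4 ok · (2,3)@ 2/4 ok · (2,4)% 1/4 unhappy · (2,5)% 2/4 ok · (2,6)@ 3/4 ok · (2,7)@ 2/3 ok
Row 3: (3,1)% 0/3 unhappy · (3,2)@ 3/4 ok · (3,3)@ 3/3 ok · (3,4)@ 2/4 ok · (3,5)% 1/4 unhappy · (3,6)@ 1/3 unhappy · (3,7)% 1/3 unhappy
Row 4: (4,1)@ 1/3 unhappy · (4,2)@ 2/2 ok · (4,4)@ 2/2 ok · (4,5)@ 1/3 unhappy · (4,7)% 1/2 ok
Row 5: (5,1)% 0/2 unhappy · (5,3)% 0/0 ok · (5,5)% 0/3 unhappy · (5,6)@ 2/3 ok · (5,7)@ 1/2 ok
Row 6: (6,1)@ 0/2 unhappy · (6,2)% 0/1 unhappy · (6,4)@ 1/1 ok · (6,5)@ 2/3 ok · (6,6)@ 2/2 ok
Unsatisfied: (1,3), (1,4), (2,4), (3,1), (3,5), (3,6), (3,7), (4,1), (4,5), (5,1), (5,5), (6,1), (6,2) — 13 in total.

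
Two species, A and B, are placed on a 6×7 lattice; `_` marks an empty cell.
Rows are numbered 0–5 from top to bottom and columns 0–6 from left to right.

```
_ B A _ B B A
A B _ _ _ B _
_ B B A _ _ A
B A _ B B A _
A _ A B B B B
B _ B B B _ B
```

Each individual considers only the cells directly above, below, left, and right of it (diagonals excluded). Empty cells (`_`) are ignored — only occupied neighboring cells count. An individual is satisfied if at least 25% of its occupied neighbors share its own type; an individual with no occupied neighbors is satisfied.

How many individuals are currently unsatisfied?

(0,1)B 1/2 ✓
(0,2)A 0/1 ✗
(0,4)B 1/1 ✓
(0,5)B 2/3 ✓
(0,6)A 0/1 ✗
(1,0)A 0/1 ✗
(1,1)B 2/3 ✓
(1,5)B 1/1 ✓
(2,1)B 2/3 ✓
(2,2)B 1/2 ✓
(2,3)A 0/2 ✗
(2,6)A 0/0 ✓
(3,0)B 0/2 ✗
(3,1)A 0/2 ✗
(3,3)B 2/3 ✓
(3,4)B 2/3 ✓
(3,5)A 0/2 ✗
(4,0)A 0/2 ✗
(4,2)A 0/2 ✗
(4,3)B 3/4 ✓
(4,4)B 4/4 ✓
(4,5)B 2/3 ✓
(4,6)B 2/2 ✓
(5,0)B 0/1 ✗
(5,2)B 1/2 ✓
(5,3)B 3/3 ✓
(5,4)B 2/2 ✓
(5,6)B 1/1 ✓
Unsatisfied: (0,2), (0,6), (1,0), (2,3), (3,0), (3,1), (3,5), (4,0), (4,2), (5,0) — 10 in total.

10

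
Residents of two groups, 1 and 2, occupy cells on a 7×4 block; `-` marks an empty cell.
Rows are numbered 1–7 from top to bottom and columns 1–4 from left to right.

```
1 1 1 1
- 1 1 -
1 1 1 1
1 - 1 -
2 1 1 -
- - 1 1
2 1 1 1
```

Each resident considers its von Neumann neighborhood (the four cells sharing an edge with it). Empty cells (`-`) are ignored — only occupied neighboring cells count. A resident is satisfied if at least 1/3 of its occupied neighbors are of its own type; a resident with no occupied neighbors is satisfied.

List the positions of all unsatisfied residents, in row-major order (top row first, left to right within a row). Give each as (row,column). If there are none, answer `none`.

(5,1), (7,1)

(1,1)1 1/1 ok
(1,2)1 3/3 ok
(1,3)1 3/3 ok
(1,4)1 1/1 ok
(2,2)1 3/3 ok
(2,3)1 3/3 ok
(3,1)1 2/2 ok
(3,2)1 3/3 ok
(3,3)1 4/4 ok
(3,4)1 1/1 ok
(4,1)1 1/2 ok
(4,3)1 2/2 ok
(5,1)2 0/2 unhappy
(5,2)1 1/2 ok
(5,3)1 3/3 ok
(6,3)1 3/3 ok
(6,4)1 2/2 ok
(7,1)2 0/1 unhappy
(7,2)1 1/2 ok
(7,3)1 3/3 ok
(7,4)1 2/2 ok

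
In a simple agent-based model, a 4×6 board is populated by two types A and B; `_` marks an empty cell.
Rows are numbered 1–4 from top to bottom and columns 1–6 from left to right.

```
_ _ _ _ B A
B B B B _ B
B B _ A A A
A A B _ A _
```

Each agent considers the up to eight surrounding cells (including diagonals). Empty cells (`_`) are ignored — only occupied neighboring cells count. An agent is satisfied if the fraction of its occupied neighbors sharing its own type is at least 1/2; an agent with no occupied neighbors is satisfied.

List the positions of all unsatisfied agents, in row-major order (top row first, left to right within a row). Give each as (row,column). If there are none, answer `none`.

(1,5)B 2/3 satisfied
(1,6)A 0/2 not
(2,1)B 3/3 satisfied
(2,2)B 4/4 satisfied
(2,3)B 3/4 satisfied
(2,4)B 2/4 satisfied
(2,6)B 1/4 not
(3,1)B 3/5 satisfied
(3,2)B 5/7 satisfied
(3,4)A 2/5 not
(3,5)A 3/5 satisfied
(3,6)A 2/3 satisfied
(4,1)A 1/3 not
(4,2)A 1/4 not
(4,3)B 1/3 not
(4,5)A 3/3 satisfied

(1,6), (2,6), (3,4), (4,1), (4,2), (4,3)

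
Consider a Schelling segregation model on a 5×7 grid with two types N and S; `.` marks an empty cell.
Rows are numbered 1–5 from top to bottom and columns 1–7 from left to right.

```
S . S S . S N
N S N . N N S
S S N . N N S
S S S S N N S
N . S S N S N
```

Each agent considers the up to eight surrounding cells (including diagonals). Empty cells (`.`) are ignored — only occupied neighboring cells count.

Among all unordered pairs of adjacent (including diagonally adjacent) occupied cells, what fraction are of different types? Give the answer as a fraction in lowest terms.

Scan each occupied cell's neighbors to the right and below (and the two forward diagonals) so each pair is counted once.
From row 1: 8 unlike of 13 pairs (running 8/13).
From row 2: 9 unlike of 18 pairs (running 17/31).
From row 3: 8 unlike of 20 pairs (running 25/51).
From row 4: 9 unlike of 22 pairs (running 34/73).
From row 5: 3 unlike of 4 pairs (running 37/77).
Total adjacent occupied pairs: 77; unlike-type pairs: 37.
37/77 is already in lowest terms.

37/77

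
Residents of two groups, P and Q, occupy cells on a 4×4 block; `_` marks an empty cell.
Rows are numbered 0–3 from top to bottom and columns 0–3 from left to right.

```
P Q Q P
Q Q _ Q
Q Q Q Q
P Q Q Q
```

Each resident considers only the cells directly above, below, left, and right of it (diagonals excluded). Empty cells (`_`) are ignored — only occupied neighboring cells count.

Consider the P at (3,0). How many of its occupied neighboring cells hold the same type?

Occupied neighbors of (3,0): (2,0)=Q, (3,1)=Q.
Same type (P): 0 of 2.

0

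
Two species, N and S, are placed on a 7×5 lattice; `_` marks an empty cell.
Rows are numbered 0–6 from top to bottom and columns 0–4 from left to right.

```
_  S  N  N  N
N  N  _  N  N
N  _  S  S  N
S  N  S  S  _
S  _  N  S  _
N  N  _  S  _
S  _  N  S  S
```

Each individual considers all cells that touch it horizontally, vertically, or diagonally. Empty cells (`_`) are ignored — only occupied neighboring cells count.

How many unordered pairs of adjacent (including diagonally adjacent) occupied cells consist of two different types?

Scan each occupied cell's neighbors to the right and below (and the two forward diagonals) so each pair is counted once.
Row 0: S(0,1)–N(0,2)≠ S(0,1)–N(1,1)≠ S(0,1)–N(1,0)≠ N(0,2)–N(0,3)= N(0,2)–N(1,3)= N(0,2)–N(1,1)= N(0,3)–N(0,4)= N(0,3)–N(1,3)= N(0,3)–N(1,4)= N(0,4)–N(1,4)= N(0,4)–N(1,3)=  → 3/11 unlike.
Row 1: N(1,0)–N(1,1)= N(1,0)–N(2,0)= N(1,1)–S(2,2)≠ N(1,1)–N(2,0)= N(1,3)–N(1,4)= N(1,3)–S(2,3)≠ N(1,3)–N(2,4)= N(1,3)–S(2,2)≠ N(1,4)–N(2,4)= N(1,4)–S(2,3)≠  → 4/10 unlike.
Row 2: N(2,0)–S(3,0)≠ N(2,0)–N(3,1)= S(2,2)–S(2,3)= S(2,2)–S(3,2)= S(2,2)–S(3,3)= S(2,2)–N(3,1)≠ S(2,3)–N(2,4)≠ S(2,3)–S(3,3)= S(2,3)–S(3,2)= N(2,4)–S(3,3)≠  → 4/10 unlike.
Row 3: S(3,0)–N(3,1)≠ S(3,0)–S(4,0)= N(3,1)–S(3,2)≠ N(3,1)–N(4,2)= N(3,1)–S(4,0)≠ S(3,2)–S(3,3)= S(3,2)–N(4,2)≠ S(3,2)–S(4,3)= S(3,3)–S(4,3)= S(3,3)–N(4,2)≠  → 5/10 unlike.
Row 4: S(4,0)–N(5,0)≠ S(4,0)–N(5,1)≠ N(4,2)–S(4,3)≠ N(4,2)–S(5,3)≠ N(4,2)–N(5,1)= S(4,3)–S(5,3)=  → 4/6 unlike.
Row 5: N(5,0)–N(5,1)= N(5,0)–S(6,0)≠ N(5,1)–N(6,2)= N(5,1)–S(6,0)≠ S(5,3)–S(6,3)= S(5,3)–S(6,4)= S(5,3)–N(6,2)≠  → 3/7 unlike.
Row 6: N(6,2)–S(6,3)≠ S(6,3)–S(6,4)=  → 1/2 unlike.
Total adjacent occupied pairs: 56; unlike-type pairs: 24.

24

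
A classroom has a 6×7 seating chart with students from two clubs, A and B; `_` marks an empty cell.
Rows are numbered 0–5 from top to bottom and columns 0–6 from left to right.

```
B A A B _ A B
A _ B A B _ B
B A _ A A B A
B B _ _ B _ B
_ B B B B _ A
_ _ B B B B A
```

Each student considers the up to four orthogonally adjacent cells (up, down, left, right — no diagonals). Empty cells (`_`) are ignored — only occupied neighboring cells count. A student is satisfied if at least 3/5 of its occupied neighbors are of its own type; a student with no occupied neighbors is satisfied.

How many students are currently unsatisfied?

21

Row 0: (0,0)B 0/2 unhappy · (0,1)A 1/2 unhappy · (0,2)A 1/3 unhappy · (0,3)B 0/2 unhappy · (0,5)A 0/1 unhappy · (0,6)B 1/2 unhappy
Row 1: (1,0)A 0/2 unhappy · (1,2)B 0/2 unhappy · (1,3)A 1/4 unhappy · (1,4)B 0/2 unhappy · (1,6)B 1/2 unhappy
Row 2: (2,0)B 1/3 unhappy · (2,1)A 0/2 unhappy · (2,3)A 2/2 ok · (2,4)A 1/4 unhappy · (2,5)B 0/2 unhappy · (2,6)A 0/3 unhappy
Row 3: (3,0)B 2/2 ok · (3,1)B 2/3 ok · (3,4)B 1/2 unhappy · (3,6)B 0/2 unhappy
Row 4: (4,1)B 2/2 ok · (4,2)B 3/3 ok · (4,3)B 3/3 ok · (4,4)B 3/3 ok · (4,6)A 1/2 unhappy
Row 5: (5,2)B 2/2 ok · (5,3)B 3/3 ok · (5,4)B 3/3 ok · (5,5)B 1/2 unhappy · (5,6)A 1/2 unhappy
Unsatisfied: (0,0), (0,1), (0,2), (0,3), (0,5), (0,6), (1,0), (1,2), (1,3), (1,4), (1,6), (2,0), (2,1), (2,4), (2,5), (2,6), (3,4), (3,6), (4,6), (5,5), (5,6) — 21 in total.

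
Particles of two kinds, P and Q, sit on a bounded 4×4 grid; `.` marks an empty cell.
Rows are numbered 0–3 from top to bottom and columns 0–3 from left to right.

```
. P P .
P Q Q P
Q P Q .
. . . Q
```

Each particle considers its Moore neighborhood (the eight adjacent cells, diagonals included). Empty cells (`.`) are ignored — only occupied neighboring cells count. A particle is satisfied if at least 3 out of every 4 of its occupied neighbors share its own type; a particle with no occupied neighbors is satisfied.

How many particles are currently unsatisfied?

(0,1)P 2/4 unhappy
(0,2)P 2/4 unhappy
(1,0)P 2/4 unhappy
(1,1)Q 3/7 unhappy
(1,2)Q 2/6 unhappy
(1,3)P 1/3 unhappy
(2,0)Q 1/3 unhappy
(2,1)P 1/5 unhappy
(2,2)Q 3/5 unhappy
(3,3)Q 1/1 ok
Unsatisfied: (0,1), (0,2), (1,0), (1,1), (1,2), (1,3), (2,0), (2,1), (2,2) — 9 in total.

9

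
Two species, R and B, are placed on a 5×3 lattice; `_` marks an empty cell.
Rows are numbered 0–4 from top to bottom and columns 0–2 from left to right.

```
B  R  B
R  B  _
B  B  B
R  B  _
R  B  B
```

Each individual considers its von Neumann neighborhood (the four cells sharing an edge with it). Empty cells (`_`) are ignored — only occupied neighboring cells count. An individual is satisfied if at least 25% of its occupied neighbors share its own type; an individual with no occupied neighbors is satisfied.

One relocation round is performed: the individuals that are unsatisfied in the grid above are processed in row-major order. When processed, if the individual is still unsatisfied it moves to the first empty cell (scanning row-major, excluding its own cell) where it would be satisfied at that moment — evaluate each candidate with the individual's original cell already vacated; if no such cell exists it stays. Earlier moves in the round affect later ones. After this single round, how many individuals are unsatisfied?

Initially unsatisfied (in order): (0,0), (0,1), (0,2), (1,0).
  (0,0) → (1,2).
  (0,1) → (0,0).
  (0,2): now satisfied by earlier moves; stays.
  (1,0): now satisfied by earlier moves; stays.
Resulting grid:
R _ B
R B B
B B B
R B _
R B B
All satisfied now.

0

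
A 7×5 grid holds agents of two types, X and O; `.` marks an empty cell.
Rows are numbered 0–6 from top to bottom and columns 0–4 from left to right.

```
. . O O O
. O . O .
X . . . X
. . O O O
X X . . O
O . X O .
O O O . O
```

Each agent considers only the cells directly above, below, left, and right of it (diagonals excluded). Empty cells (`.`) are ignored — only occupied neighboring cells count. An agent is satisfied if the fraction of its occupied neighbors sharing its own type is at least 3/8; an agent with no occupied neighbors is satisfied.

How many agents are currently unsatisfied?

Row 0: (0,2)O 1/1 ✓ · (0,3)O 3/3 ✓ · (0,4)O 1/1 ✓
Row 1: (1,1)O 0/0 ✓ · (1,3)O 1/1 ✓
Row 2: (2,0)X 0/0 ✓ · (2,4)X 0/1 ✗
Row 3: (3,2)O 1/1 ✓ · (3,3)O 2/2 ✓ · (3,4)O 2/3 ✓
Row 4: (4,0)X 1/2 ✓ · (4,1)X 1/1 ✓ · (4,4)O 1/1 ✓
Row 5: (5,0)O 1/2 ✓ · (5,2)X 0/2 ✗ · (5,3)O 0/1 ✗
Row 6: (6,0)O 2/2 ✓ · (6,1)O 2/2 ✓ · (6,2)O 1/2 ✓ · (6,4)O 0/0 ✓
Unsatisfied: (2,4), (5,2), (5,3) — 3 in total.

3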